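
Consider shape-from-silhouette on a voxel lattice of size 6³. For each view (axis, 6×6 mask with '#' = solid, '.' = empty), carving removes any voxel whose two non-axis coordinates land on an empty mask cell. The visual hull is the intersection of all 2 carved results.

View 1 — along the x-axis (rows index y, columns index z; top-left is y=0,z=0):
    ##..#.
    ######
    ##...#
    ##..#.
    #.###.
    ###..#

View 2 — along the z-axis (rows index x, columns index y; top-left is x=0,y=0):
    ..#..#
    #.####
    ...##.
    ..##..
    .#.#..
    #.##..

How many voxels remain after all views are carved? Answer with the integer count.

full grid |V| = 216
step 1: project along x, AND mask (23/36) → |grid| = 138
step 2: project along z, AND mask (16/36) → |grid| = 55

voxel count = 55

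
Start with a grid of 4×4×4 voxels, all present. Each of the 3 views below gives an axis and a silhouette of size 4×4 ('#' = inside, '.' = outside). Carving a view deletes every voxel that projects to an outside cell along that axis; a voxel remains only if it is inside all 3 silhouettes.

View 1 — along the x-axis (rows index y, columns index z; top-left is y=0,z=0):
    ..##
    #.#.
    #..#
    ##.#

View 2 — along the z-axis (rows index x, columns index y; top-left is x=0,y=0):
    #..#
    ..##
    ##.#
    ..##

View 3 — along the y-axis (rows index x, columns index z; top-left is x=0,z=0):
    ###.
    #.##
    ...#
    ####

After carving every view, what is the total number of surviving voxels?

remaining voxels: 14

before carving: 64 voxels (4×4×4)
after view 1 [x-axis, 9 of 16 cells solid] → remaining = 36
after view 2 [z-axis, 9 of 16 cells solid] → remaining = 22
after view 3 [y-axis, 11 of 16 cells solid] → remaining = 14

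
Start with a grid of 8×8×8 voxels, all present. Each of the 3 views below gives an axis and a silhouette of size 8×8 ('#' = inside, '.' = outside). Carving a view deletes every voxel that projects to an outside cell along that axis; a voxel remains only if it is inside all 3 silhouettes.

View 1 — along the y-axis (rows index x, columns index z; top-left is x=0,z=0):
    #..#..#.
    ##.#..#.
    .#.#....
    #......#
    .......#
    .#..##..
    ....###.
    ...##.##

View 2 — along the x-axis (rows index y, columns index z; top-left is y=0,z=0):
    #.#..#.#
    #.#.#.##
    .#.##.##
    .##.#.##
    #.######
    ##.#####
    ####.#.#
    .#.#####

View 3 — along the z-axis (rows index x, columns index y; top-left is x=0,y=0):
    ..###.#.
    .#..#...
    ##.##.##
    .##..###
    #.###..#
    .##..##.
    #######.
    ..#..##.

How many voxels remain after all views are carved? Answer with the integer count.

start: 8×8×8 = 512 voxels
[1] y-view keeps 22 columns → grid now 176
[2] x-view keeps 45 columns → grid now 126
[3] z-view keeps 36 columns → grid now 64

64 voxels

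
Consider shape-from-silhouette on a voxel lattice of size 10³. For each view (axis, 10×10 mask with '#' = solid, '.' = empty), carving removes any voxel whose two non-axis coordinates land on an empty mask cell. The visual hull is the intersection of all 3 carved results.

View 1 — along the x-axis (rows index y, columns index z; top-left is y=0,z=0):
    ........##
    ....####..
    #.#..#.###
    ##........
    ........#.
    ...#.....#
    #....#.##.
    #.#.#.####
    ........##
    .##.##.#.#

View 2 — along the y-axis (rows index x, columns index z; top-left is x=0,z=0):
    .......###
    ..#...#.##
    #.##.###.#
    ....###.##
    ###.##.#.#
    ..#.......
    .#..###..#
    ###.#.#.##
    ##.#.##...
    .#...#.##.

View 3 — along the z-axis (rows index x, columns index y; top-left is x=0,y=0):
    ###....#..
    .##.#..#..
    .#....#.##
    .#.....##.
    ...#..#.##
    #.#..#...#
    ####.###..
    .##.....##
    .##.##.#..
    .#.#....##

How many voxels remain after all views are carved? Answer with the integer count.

remaining voxels: 90

full grid |V| = 1000
step 1: project along x, AND mask (36/100) → |grid| = 360
step 2: project along y, AND mask (48/100) → |grid| = 183
step 3: project along z, AND mask (43/100) → |grid| = 90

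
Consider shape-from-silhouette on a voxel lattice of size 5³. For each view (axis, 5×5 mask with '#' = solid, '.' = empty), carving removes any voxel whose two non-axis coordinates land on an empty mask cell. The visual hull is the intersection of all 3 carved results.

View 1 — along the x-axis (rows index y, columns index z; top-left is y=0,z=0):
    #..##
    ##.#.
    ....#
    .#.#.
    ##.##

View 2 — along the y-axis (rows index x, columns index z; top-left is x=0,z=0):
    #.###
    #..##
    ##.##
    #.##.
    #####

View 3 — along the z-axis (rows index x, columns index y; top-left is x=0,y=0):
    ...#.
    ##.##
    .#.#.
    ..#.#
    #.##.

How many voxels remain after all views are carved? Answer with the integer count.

voxel count = 23

initial block: 5^3 = 125
after view 1 [x-axis, 13 of 25 cells solid] → remaining = 65
after view 2 [y-axis, 19 of 25 cells solid] → remaining = 53
after view 3 [z-axis, 12 of 25 cells solid] → remaining = 23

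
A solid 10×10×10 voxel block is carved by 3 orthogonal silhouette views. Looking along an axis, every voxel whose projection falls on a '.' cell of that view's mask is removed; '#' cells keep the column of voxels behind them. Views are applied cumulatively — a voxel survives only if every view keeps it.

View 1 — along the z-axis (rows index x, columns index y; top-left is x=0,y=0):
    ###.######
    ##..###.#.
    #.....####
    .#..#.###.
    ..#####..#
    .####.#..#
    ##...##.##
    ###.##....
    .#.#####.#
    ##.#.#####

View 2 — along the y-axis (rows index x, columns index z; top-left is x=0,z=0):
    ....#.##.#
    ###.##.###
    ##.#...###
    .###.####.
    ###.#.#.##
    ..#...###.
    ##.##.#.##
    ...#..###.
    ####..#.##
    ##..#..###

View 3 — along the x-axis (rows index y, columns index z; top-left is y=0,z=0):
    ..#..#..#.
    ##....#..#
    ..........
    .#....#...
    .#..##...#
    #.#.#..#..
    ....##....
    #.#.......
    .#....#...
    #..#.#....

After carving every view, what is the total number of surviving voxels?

full grid |V| = 1000
after view 1 [z-axis, 63 of 100 cells solid] → remaining = 630
after view 2 [y-axis, 60 of 100 cells solid] → remaining = 374
after view 3 [x-axis, 26 of 100 cells solid] → remaining = 91

remaining voxels: 91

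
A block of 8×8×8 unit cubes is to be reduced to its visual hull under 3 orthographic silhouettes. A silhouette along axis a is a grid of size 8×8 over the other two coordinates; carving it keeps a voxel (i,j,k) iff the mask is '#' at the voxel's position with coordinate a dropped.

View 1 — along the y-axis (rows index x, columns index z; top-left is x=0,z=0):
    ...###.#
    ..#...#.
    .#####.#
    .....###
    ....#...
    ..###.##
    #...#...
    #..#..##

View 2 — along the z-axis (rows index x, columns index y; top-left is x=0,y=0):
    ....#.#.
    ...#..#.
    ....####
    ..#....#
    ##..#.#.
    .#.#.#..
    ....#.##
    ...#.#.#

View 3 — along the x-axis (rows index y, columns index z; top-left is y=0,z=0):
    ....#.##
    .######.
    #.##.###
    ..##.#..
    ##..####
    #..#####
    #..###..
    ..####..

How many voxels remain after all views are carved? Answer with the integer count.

start: 8×8×8 = 512 voxels
step 1: project along y, AND mask (27/64) → |grid| = 216
step 2: project along z, AND mask (23/64) → |grid| = 79
step 3: project along x, AND mask (38/64) → |grid| = 51

remaining voxels: 51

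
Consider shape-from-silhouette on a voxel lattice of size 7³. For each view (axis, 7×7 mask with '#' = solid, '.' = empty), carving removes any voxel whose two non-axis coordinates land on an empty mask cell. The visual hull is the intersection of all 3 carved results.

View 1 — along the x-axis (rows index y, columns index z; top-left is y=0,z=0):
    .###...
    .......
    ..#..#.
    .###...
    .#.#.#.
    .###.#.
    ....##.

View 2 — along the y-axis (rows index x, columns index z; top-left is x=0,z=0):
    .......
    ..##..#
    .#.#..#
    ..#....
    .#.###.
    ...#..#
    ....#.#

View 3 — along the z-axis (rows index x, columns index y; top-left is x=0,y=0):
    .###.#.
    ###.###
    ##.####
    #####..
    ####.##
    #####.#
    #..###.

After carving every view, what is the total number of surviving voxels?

voxel count = 30

full grid |V| = 343
after view 1 [x-axis, 17 of 49 cells solid] → remaining = 119
after view 2 [y-axis, 15 of 49 cells solid] → remaining = 38
after view 3 [z-axis, 37 of 49 cells solid] → remaining = 30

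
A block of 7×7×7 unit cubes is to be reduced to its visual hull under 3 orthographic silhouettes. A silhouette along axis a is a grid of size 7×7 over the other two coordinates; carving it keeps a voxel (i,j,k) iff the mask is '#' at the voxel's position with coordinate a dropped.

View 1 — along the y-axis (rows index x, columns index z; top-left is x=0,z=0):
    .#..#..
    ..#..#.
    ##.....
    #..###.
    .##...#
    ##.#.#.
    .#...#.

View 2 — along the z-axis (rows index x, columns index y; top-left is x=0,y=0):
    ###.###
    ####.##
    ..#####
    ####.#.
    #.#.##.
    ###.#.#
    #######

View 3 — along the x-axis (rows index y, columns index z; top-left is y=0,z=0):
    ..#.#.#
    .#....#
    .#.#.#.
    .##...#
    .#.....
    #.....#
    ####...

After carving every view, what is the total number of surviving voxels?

start: 7×7×7 = 343 voxels
  1. axis=1 (XZ plane), |mask|=19  ⇒  voxels=133
  2. axis=2 (XY plane), |mask|=38  ⇒  voxels=100
  3. axis=0 (YZ plane), |mask|=18  ⇒  voxels=38

|visual hull| = 38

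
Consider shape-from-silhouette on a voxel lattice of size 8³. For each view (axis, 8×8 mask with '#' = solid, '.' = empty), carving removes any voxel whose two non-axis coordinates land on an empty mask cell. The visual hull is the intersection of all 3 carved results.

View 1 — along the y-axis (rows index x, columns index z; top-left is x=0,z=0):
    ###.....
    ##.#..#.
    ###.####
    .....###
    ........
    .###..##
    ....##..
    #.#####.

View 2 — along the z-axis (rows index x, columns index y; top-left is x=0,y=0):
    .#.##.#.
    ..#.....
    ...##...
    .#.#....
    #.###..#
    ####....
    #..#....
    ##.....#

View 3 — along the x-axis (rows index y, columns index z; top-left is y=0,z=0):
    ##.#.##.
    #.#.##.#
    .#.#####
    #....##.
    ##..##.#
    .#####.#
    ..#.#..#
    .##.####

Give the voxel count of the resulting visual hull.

|visual hull| = 45

before carving: 512 voxels (8×8×8)
[1] y-view keeps 30 columns → grid now 240
[2] z-view keeps 23 columns → grid now 78
[3] x-view keeps 39 columns → grid now 45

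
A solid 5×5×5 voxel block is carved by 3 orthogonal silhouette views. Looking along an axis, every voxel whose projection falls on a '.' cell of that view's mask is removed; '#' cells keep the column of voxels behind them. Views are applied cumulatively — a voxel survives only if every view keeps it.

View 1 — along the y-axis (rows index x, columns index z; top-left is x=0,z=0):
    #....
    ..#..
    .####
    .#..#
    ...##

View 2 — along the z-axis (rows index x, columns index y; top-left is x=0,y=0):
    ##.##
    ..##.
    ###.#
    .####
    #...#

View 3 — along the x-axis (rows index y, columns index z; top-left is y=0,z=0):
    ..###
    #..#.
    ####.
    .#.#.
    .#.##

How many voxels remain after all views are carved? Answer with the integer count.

initial block: 5^3 = 125
  1. axis=1 (XZ plane), |mask|=10  ⇒  voxels=50
  2. axis=2 (XY plane), |mask|=16  ⇒  voxels=34
  3. axis=0 (YZ plane), |mask|=14  ⇒  voxels=20

20 voxels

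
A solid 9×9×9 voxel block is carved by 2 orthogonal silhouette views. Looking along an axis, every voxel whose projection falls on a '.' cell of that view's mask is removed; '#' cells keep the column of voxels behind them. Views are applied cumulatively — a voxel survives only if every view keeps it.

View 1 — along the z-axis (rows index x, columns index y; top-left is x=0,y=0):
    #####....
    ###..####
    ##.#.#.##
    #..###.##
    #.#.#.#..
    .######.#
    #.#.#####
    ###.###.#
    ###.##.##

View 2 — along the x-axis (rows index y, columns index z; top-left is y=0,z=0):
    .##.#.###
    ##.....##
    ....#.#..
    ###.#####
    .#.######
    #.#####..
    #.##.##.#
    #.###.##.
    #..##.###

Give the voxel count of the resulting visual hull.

before carving: 729 voxels (9×9×9)
step 1: project along z, AND mask (56/81) → |grid| = 504
step 2: project along x, AND mask (51/81) → |grid| = 311

remaining voxels: 311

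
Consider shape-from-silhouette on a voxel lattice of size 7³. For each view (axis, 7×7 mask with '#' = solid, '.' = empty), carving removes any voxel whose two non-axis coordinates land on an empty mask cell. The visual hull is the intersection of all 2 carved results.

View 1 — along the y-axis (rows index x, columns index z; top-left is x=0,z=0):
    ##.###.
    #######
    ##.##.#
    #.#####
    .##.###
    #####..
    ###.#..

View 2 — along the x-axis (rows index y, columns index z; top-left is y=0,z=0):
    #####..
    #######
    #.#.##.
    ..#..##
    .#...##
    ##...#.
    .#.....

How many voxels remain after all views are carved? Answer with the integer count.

|visual hull| = 137

start: 7×7×7 = 343 voxels
carve view 1 (along y, XZ-mask fill 37/49): 259 voxels remain
carve view 2 (along x, YZ-mask fill 26/49): 137 voxels remain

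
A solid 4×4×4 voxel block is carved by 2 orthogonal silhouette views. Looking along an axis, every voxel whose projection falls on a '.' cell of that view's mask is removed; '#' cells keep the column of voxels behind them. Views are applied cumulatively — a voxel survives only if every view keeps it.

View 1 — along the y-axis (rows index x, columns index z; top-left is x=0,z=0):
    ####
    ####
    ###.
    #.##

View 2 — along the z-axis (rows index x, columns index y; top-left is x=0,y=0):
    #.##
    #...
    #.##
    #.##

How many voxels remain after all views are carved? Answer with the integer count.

before carving: 64 voxels (4×4×4)
after view 1 [y-axis, 14 of 16 cells solid] → remaining = 56
after view 2 [z-axis, 10 of 16 cells solid] → remaining = 34

voxel count = 34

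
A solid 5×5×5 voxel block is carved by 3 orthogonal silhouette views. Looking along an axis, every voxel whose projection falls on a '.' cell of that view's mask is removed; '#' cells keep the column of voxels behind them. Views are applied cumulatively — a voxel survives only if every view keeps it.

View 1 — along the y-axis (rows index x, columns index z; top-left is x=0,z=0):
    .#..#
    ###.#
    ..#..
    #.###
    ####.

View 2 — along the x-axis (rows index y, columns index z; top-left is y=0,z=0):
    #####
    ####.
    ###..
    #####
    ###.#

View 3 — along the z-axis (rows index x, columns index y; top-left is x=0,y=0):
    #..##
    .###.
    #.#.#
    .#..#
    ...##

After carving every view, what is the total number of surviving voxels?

remaining voxels: 32

before carving: 125 voxels (5×5×5)
carve view 1 (along y, XZ-mask fill 15/25): 75 voxels remain
carve view 2 (along x, YZ-mask fill 21/25): 65 voxels remain
carve view 3 (along z, XY-mask fill 13/25): 32 voxels remain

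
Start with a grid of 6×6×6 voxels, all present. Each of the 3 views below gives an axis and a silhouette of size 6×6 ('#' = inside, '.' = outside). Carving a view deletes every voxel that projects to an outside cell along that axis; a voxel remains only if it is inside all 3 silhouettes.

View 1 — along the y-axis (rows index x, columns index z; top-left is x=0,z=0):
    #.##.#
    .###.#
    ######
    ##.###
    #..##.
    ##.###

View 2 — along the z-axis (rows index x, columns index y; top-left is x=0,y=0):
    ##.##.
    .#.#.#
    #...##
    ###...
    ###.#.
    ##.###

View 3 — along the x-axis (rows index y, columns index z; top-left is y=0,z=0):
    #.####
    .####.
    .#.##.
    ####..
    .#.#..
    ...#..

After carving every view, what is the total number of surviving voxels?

initial block: 6^3 = 216
carve view 1 (along y, XZ-mask fill 27/36): 162 voxels remain
carve view 2 (along z, XY-mask fill 22/36): 98 voxels remain
carve view 3 (along x, YZ-mask fill 19/36): 56 voxels remain

56 voxels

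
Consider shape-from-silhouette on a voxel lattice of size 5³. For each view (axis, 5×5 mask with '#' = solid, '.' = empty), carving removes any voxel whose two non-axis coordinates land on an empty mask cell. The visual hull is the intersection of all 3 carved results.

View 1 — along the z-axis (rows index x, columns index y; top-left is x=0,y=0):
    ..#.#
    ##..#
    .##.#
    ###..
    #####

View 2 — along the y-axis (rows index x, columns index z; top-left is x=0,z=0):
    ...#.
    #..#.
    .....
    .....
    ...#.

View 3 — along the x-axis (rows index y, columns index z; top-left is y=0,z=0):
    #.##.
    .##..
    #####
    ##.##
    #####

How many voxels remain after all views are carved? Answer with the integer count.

initial block: 5^3 = 125
step 1: project along z, AND mask (16/25) → |grid| = 80
step 2: project along y, AND mask (4/25) → |grid| = 13
step 3: project along x, AND mask (19/25) → |grid| = 10

remaining voxels: 10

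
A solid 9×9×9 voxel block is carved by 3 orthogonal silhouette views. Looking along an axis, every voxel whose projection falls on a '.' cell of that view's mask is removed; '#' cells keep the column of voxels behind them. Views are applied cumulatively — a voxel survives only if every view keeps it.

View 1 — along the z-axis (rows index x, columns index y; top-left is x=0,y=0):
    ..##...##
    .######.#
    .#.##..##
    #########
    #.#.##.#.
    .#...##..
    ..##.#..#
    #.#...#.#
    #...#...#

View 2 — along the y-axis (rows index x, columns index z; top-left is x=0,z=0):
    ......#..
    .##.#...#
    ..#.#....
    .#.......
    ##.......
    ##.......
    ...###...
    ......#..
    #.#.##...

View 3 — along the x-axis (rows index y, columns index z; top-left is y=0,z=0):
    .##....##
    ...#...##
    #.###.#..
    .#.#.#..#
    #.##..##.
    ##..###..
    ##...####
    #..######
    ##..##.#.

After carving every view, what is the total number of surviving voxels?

48 voxels

start: 9×9×9 = 729 voxels
after view 1 [z-axis, 44 of 81 cells solid] → remaining = 396
after view 2 [y-axis, 20 of 81 cells solid] → remaining = 95
after view 3 [x-axis, 44 of 81 cells solid] → remaining = 48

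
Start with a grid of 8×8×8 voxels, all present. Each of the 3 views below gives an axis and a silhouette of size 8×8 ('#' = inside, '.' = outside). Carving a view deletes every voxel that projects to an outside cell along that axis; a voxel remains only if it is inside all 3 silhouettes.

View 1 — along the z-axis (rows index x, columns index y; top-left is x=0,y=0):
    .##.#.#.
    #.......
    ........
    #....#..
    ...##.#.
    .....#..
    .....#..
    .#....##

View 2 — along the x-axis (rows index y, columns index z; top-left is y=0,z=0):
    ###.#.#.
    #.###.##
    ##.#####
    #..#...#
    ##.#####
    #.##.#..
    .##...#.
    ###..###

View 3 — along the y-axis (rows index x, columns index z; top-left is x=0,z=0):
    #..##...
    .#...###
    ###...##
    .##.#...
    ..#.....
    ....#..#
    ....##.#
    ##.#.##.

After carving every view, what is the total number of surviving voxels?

voxel count = 26

initial block: 8^3 = 512
  1. axis=2 (XY plane), |mask|=15  ⇒  voxels=120
  2. axis=0 (YZ plane), |mask|=41  ⇒  voxels=73
  3. axis=1 (XZ plane), |mask|=26  ⇒  voxels=26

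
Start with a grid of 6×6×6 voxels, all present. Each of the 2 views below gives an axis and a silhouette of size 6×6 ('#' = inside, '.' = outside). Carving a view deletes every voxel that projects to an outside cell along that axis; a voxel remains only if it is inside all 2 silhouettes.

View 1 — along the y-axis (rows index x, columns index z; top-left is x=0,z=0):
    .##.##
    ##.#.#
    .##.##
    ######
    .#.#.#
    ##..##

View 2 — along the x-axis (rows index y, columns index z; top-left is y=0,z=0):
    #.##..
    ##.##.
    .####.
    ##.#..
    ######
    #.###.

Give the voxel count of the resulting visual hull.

|visual hull| = 91

initial block: 6^3 = 216
  1. axis=1 (XZ plane), |mask|=25  ⇒  voxels=150
  2. axis=0 (YZ plane), |mask|=24  ⇒  voxels=91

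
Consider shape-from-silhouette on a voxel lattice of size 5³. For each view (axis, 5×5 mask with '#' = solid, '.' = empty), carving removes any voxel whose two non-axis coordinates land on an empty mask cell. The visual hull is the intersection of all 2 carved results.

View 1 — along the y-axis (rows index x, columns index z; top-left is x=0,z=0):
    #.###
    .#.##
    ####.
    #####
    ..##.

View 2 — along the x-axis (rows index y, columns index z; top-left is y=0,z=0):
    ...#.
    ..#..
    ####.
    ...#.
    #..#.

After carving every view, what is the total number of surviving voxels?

full grid |V| = 125
V1 y: intersect with XZ mask (18 set) -- 90 left
V2 x: intersect with YZ mask (9 set) -- 37 left

remaining voxels: 37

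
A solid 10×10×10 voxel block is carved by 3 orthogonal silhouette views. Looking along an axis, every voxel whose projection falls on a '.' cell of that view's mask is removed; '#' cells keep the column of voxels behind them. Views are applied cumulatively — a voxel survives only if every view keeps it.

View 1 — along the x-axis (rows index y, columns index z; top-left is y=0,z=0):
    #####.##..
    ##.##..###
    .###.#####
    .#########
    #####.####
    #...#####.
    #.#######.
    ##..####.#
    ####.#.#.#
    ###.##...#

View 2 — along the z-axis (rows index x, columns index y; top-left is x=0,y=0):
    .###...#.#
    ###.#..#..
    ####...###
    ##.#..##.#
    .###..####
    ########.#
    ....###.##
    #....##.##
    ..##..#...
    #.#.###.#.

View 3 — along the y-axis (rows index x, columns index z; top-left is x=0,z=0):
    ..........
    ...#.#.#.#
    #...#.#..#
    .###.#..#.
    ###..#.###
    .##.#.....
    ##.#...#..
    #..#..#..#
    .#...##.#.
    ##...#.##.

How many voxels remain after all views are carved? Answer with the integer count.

|visual hull| = 176

full grid |V| = 1000
after view 1 [x-axis, 74 of 100 cells solid] → remaining = 740
after view 2 [z-axis, 58 of 100 cells solid] → remaining = 429
after view 3 [y-axis, 40 of 100 cells solid] → remaining = 176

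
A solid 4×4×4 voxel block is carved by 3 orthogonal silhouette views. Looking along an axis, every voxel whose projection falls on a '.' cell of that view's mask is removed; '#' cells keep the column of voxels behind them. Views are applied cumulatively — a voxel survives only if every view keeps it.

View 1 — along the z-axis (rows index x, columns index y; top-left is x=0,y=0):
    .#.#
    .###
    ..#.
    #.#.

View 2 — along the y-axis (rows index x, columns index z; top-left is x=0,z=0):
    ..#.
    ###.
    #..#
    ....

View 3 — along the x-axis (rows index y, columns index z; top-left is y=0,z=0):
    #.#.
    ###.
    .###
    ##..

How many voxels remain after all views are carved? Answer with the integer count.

voxel count = 9

full grid |V| = 64
V1 z: intersect with XY mask (8 set) -- 32 left
V2 y: intersect with XZ mask (6 set) -- 13 left
V3 x: intersect with YZ mask (10 set) -- 9 left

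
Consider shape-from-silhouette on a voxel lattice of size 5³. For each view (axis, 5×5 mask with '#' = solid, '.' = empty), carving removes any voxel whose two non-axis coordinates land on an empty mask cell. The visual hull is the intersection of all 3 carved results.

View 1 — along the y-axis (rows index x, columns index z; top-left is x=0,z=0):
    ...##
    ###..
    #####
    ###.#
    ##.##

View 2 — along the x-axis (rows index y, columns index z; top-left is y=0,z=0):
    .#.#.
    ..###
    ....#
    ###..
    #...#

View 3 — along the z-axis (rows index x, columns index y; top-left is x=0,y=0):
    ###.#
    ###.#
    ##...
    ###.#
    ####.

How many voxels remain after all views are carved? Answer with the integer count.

remaining voxels: 26

start: 5×5×5 = 125 voxels
after view 1 [y-axis, 18 of 25 cells solid] → remaining = 90
after view 2 [x-axis, 11 of 25 cells solid] → remaining = 40
after view 3 [z-axis, 18 of 25 cells solid] → remaining = 26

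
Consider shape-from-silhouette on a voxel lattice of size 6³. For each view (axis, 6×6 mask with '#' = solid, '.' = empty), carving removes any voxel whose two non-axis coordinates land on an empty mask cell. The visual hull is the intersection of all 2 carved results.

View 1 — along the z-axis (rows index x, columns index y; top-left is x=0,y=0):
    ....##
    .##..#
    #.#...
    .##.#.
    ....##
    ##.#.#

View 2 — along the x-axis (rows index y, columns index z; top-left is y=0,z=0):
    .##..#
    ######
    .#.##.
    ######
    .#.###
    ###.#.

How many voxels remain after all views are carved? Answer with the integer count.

remaining voxels: 67

initial block: 6^3 = 216
carve view 1 (along z, XY-mask fill 16/36): 96 voxels remain
carve view 2 (along x, YZ-mask fill 26/36): 67 voxels remain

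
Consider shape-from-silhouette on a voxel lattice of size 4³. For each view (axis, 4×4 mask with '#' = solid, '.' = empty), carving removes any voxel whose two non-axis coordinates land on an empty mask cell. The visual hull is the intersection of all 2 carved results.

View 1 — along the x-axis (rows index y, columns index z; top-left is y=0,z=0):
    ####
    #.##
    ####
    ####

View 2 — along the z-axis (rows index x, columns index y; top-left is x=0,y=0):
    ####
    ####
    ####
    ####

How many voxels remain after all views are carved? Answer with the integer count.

60 voxels

before carving: 64 voxels (4×4×4)
carve view 1 (along x, YZ-mask fill 15/16): 60 voxels remain
carve view 2 (along z, XY-mask fill 16/16): 60 voxels remain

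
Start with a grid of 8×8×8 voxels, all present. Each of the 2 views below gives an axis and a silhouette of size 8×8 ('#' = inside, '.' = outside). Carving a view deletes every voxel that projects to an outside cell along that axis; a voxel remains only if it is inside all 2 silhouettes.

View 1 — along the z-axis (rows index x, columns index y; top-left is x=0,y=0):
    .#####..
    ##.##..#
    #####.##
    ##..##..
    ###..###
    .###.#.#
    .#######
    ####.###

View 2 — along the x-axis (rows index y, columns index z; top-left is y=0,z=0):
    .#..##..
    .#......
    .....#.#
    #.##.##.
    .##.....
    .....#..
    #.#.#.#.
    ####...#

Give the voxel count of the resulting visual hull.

remaining voxels: 127

before carving: 512 voxels (8×8×8)
after view 1 [z-axis, 46 of 64 cells solid] → remaining = 368
after view 2 [x-axis, 23 of 64 cells solid] → remaining = 127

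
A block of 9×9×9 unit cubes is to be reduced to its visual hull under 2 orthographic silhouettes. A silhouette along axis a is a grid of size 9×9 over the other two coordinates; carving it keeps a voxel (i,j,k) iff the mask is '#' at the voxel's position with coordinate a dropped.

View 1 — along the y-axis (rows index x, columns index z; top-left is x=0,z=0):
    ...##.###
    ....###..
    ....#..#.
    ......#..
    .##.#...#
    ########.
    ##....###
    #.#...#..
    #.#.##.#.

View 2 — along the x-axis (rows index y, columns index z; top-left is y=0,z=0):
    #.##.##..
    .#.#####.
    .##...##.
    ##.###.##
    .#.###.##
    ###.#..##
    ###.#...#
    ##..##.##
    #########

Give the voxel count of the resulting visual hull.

215 voxels

initial block: 9^3 = 729
carve view 1 (along y, XZ-mask fill 36/81): 324 voxels remain
carve view 2 (along x, YZ-mask fill 54/81): 215 voxels remain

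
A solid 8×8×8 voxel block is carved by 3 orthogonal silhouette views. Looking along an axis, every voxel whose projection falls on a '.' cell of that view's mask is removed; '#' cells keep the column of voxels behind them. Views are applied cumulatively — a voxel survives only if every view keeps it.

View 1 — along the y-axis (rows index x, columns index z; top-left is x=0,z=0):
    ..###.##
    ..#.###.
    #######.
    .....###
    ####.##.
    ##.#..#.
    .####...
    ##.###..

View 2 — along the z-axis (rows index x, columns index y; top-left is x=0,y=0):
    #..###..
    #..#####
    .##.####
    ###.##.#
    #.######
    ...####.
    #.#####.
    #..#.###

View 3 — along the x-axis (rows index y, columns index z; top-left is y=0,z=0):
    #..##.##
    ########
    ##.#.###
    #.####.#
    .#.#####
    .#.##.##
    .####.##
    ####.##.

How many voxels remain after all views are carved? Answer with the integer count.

start: 8×8×8 = 512 voxels
[1] y-view keeps 38 columns → grid now 304
[2] z-view keeps 44 columns → grid now 211
[3] x-view keeps 48 columns → grid now 153

remaining voxels: 153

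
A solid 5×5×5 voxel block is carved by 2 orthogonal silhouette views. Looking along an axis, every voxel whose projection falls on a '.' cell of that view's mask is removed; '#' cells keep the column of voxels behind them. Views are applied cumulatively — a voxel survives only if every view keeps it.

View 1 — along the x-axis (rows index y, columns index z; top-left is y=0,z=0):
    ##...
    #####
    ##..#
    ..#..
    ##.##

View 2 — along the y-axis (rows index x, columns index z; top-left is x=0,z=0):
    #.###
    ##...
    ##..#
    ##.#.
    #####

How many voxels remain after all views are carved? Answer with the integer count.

start: 5×5×5 = 125 voxels
carve view 1 (along x, YZ-mask fill 15/25): 75 voxels remain
carve view 2 (along y, XZ-mask fill 17/25): 55 voxels remain

voxel count = 55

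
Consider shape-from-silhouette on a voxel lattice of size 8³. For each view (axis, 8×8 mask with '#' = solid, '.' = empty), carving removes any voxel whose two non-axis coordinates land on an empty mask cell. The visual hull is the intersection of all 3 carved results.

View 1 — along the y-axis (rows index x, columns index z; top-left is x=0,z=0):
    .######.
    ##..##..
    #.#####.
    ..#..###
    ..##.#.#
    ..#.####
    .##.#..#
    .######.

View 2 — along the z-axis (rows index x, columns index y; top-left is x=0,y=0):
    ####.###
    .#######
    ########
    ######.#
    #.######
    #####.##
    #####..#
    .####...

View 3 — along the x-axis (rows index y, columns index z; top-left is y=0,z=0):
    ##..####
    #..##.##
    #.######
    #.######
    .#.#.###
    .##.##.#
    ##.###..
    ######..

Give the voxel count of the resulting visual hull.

186 voxels

initial block: 8^3 = 512
V1 y: intersect with XZ mask (39 set) -- 312 left
V2 z: intersect with XY mask (53 set) -- 257 left
V3 x: intersect with YZ mask (46 set) -- 186 left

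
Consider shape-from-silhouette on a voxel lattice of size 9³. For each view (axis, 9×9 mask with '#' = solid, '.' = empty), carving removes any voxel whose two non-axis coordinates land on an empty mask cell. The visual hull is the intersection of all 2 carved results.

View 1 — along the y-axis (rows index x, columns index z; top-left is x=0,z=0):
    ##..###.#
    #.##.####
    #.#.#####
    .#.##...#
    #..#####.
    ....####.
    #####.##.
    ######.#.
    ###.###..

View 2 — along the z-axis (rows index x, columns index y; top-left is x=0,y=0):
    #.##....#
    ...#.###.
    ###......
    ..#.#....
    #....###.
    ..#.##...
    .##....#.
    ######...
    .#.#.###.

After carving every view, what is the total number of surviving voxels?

210 voxels

full grid |V| = 729
step 1: project along y, AND mask (54/81) → |grid| = 486
step 2: project along z, AND mask (34/81) → |grid| = 210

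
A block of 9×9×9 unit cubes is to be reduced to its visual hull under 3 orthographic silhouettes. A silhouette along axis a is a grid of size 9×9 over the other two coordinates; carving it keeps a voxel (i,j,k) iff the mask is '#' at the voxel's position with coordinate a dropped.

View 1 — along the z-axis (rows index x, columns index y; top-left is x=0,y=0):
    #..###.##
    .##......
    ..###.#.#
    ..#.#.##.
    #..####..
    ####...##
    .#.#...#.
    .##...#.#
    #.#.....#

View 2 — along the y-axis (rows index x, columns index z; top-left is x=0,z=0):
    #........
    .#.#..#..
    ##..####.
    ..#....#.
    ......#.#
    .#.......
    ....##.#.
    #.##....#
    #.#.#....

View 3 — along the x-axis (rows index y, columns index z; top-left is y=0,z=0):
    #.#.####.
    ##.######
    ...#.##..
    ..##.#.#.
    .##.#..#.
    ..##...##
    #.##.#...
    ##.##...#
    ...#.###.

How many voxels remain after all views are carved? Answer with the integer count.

initial block: 9^3 = 729
step 1: project along z, AND mask (38/81) → |grid| = 342
step 2: project along y, AND mask (25/81) → |grid| = 100
step 3: project along x, AND mask (42/81) → |grid| = 43

43 voxels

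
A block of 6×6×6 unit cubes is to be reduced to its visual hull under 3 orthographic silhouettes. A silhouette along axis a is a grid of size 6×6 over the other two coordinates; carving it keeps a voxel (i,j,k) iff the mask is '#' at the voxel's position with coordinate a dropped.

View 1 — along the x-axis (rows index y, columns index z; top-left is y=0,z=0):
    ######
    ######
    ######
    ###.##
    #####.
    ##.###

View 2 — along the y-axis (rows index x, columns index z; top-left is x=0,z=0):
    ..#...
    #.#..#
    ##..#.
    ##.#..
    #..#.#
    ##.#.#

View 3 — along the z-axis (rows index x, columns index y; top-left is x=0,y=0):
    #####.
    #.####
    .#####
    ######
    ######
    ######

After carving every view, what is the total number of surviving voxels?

before carving: 216 voxels (6×6×6)
step 1: project along x, AND mask (33/36) → |grid| = 198
step 2: project along y, AND mask (17/36) → |grid| = 94
step 3: project along z, AND mask (33/36) → |grid| = 88

88 voxels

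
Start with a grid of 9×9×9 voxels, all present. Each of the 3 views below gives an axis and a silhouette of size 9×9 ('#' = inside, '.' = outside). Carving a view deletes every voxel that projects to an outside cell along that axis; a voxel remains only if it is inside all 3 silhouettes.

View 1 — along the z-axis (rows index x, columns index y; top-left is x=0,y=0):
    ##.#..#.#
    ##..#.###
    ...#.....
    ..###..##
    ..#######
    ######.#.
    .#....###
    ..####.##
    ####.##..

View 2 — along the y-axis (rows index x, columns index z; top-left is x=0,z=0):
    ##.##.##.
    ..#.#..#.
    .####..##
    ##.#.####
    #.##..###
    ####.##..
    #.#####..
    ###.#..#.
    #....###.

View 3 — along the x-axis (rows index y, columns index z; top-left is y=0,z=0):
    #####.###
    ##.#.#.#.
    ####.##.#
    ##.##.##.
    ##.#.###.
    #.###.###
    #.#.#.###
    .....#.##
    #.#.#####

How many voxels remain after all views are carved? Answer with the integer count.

before carving: 729 voxels (9×9×9)
[1] z-view keeps 47 columns → grid now 423
[2] y-view keeps 49 columns → grid now 251
[3] x-view keeps 55 columns → grid now 175

175 voxels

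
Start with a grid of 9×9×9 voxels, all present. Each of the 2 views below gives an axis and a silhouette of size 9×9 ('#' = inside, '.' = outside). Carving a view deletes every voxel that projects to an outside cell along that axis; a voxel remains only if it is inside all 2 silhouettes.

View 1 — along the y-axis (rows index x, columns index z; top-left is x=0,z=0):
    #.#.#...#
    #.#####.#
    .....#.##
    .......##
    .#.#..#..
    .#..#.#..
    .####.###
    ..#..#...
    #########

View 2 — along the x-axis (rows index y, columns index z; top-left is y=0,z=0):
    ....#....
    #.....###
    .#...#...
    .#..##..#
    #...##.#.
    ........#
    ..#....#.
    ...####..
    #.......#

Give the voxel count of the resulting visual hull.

before carving: 729 voxels (9×9×9)
  1. axis=1 (XZ plane), |mask|=40  ⇒  voxels=360
  2. axis=0 (YZ plane), |mask|=24  ⇒  voxels=108

|visual hull| = 108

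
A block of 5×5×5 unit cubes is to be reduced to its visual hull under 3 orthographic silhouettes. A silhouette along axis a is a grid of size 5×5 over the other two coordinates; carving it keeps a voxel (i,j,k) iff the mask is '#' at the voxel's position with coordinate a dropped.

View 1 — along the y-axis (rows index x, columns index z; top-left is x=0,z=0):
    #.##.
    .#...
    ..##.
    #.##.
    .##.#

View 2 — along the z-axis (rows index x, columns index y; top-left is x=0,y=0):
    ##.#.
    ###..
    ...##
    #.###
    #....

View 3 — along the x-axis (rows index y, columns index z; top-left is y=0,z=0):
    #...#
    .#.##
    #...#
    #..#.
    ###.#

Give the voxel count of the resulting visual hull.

voxel count = 14

full grid |V| = 125
V1 y: intersect with XZ mask (12 set) -- 60 left
V2 z: intersect with XY mask (13 set) -- 31 left
V3 x: intersect with YZ mask (13 set) -- 14 left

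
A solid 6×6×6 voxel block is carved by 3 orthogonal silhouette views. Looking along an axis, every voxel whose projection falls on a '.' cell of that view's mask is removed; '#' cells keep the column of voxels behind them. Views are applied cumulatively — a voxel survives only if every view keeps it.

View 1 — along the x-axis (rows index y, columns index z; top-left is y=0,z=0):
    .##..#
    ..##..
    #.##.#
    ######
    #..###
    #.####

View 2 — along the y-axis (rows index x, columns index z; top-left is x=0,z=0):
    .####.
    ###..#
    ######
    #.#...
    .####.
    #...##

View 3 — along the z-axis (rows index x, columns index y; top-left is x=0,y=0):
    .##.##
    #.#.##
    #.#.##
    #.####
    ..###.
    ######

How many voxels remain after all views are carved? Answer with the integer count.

before carving: 216 voxels (6×6×6)
[1] x-view keeps 24 columns → grid now 144
[2] y-view keeps 23 columns → grid now 91
[3] z-view keeps 26 columns → grid now 64

64 voxels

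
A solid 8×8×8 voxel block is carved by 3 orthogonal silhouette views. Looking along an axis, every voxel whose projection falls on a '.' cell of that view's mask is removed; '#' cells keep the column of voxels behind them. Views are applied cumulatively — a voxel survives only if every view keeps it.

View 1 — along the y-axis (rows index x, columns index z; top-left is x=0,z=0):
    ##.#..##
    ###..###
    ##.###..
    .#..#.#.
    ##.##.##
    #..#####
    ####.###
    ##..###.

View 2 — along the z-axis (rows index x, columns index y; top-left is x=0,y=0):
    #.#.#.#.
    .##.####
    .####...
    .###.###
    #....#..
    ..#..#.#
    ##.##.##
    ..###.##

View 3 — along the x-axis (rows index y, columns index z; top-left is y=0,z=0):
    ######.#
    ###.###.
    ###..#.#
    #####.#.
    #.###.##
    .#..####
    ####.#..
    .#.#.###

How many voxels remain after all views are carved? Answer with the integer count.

134 voxels

initial block: 8^3 = 512
after view 1 [y-axis, 43 of 64 cells solid] → remaining = 344
after view 2 [z-axis, 36 of 64 cells solid] → remaining = 191
after view 3 [x-axis, 45 of 64 cells solid] → remaining = 134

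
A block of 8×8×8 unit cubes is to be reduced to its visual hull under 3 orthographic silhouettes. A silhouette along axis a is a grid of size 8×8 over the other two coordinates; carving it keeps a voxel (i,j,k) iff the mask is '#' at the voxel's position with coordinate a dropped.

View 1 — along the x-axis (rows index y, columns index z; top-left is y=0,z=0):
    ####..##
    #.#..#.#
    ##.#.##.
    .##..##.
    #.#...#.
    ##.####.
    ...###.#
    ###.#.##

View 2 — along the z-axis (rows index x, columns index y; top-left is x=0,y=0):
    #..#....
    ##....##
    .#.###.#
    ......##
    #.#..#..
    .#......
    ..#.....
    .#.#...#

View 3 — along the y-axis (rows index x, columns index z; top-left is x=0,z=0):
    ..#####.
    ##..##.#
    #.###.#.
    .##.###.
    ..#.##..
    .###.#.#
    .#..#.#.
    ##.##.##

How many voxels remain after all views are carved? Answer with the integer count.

58 voxels

full grid |V| = 512
after view 1 [x-axis, 38 of 64 cells solid] → remaining = 304
after view 2 [z-axis, 21 of 64 cells solid] → remaining = 103
after view 3 [y-axis, 37 of 64 cells solid] → remaining = 58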